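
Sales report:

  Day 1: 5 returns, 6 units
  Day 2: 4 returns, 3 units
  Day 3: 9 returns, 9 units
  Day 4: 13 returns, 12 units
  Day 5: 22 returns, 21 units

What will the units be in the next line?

Returns — each term is the sum of the two before it: 5, 4, 9, 13, 22 → 35.
Units goes 6, 3, 9, 12, 21 → 33 (each term is the sum of the two before it).

33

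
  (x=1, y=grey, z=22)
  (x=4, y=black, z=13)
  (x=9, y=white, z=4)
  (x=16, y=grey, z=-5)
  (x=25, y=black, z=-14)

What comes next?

(x=36, y=white, z=-23)

X goes 1, 4, 9, 16, 25 → 36 (perfect squares: 1², 2², 3², …).
Y: repeats grey → black → white; grey, black, white, grey, black → white.
Z: −9 each step, so 22, 13, 4, -5, -14 → -23.
Combining the parts gives (x=36, y=white, z=-23).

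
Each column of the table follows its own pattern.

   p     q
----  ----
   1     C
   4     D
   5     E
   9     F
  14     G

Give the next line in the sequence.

23  H

Column p: 1, 4, 5, 9, 14 → 23 (each term is the sum of the two before it).
Column q: letters move forward 1 place in the alphabet, so C, D, E, F, G → H.
Combining the parts gives 23  H.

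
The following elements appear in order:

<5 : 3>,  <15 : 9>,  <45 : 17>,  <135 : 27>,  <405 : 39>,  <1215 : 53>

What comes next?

<3645 : 69>

For the first part, ×3 each step: 5, 15, 45, 135, 405, 1215 → 3645.
Second part — differences are 6, 8, 10, … (increasing by 2 each time): 3, 9, 17, 27, 39, 53 → 69.
Combining the parts gives <3645 : 69>.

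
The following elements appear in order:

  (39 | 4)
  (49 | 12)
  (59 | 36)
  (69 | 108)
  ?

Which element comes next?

First coordinate: +10 each step, so 39, 49, 59, 69 → 79.
Second coordinate goes 4, 12, 36, 108 → 324 (×3 each step).
Combining the parts gives (79 | 324).

(79 | 324)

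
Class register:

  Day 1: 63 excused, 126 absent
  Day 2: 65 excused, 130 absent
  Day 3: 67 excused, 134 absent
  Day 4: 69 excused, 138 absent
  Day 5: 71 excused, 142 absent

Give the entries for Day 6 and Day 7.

Excused — +2 each step: 63, 65, 67, 69, 71 → 73 → 75.
Absent goes 126, 130, 134, 138, 142 → 146 → 150 (always 2 × the excused).
Putting the parts together: 73 excused, 146 absent and then 75 excused, 150 absent.

73 excused, 146 absent; 75 excused, 150 absent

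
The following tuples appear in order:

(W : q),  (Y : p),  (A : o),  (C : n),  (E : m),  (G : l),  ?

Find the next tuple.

First letter — letters move forward 2 places in the alphabet, wrapping Z→A: W, Y, A, C, E, G → I.
Second letter: letters move back 1 place in the alphabet, so q, p, o, n, m, l → k.
Combining the parts gives (I : k).

(I : k)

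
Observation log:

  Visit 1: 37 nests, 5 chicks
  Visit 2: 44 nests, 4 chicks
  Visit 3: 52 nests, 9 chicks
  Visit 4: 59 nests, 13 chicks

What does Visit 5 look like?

67 nests, 22 chicks

Nests: alternating steps +7, +8, +7, +8, …, so 37, 44, 52, 59 → 67.
Chicks: each term is the sum of the two before it, so 5, 4, 9, 13 → 22.
Combining the parts gives 67 nests, 22 chicks.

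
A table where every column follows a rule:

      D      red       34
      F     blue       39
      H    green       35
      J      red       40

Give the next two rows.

L  blue  36; N  green  41

Letter — letters move forward 2 places in the alphabet: D, F, H, J → L → N.
Colour: repeats red → blue → green; red, blue, green, red → blue → green.
Third component: alternating steps +5, −4, +5, −4, …, so 34, 39, 35, 40 → 36 → 41.
So the next two rows are L  blue  36 and N  green  41.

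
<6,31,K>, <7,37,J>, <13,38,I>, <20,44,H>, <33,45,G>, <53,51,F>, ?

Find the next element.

<86,52,E>

First value: 6, 7, 13, 20, 33, 53 → 86 (each term is the sum of the two before it).
For the second value, alternating steps +6, +1, +6, +1, …: 31, 37, 38, 44, 45, 51 → 52.
Letter — letters move back 1 place in the alphabet: K, J, I, H, G, F → E.
So the next element is <86,52,E>.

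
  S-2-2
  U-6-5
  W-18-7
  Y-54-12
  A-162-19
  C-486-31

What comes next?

E-1458-50

Letter — letters move forward 2 places in the alphabet, wrapping Z→A: S, U, W, Y, A, C → E.
Second component goes 2, 6, 18, 54, 162, 486 → 1458 (×3 each step).
For the third component, each term is the sum of the two before it: 2, 5, 7, 12, 19, 31 → 50.
Combining the parts gives E-1458-50.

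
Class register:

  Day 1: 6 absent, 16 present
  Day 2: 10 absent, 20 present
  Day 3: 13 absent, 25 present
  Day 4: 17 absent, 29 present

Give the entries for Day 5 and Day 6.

Absent: 6, 10, 13, 17 → 20 → 24 (alternating steps +4, +3, +4, +3, …).
Present goes 16, 20, 25, 29 → 34 → 38 (alternating steps +4, +5, +4, +5, …).
So the next two lines are 20 absent, 34 present and 24 absent, 38 present.

20 absent, 34 present; 24 absent, 38 present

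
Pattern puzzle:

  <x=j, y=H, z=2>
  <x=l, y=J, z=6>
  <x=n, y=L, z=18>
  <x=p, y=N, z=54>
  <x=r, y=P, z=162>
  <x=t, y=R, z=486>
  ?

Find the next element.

X: j, l, n, p, r, t → v (letters move forward 2 places in the alphabet).
Y — letters move forward 2 places in the alphabet: H, J, L, N, P, R → T.
Z — ×3 each step: 2, 6, 18, 54, 162, 486 → 1458.
Combining the parts gives <x=v, y=T, z=1458>.

<x=v, y=T, z=1458>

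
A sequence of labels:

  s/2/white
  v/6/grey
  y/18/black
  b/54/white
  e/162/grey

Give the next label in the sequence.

h/486/black

Letter: s, v, y, b, e → h (letters move forward 3 places in the alphabet, wrapping Z→A).
Second component — ×3 each step: 2, 6, 18, 54, 162 → 486.
Shade: repeats white → grey → black, so white, grey, black, white, grey → black.
So the next label is h/486/black.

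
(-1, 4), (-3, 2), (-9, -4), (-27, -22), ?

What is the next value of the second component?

-76

First component: ×3 each step, so -1, -3, -9, -27 → -81.
Second component: 4, 2, -4, -22 → -76 (always 5 more than the first component).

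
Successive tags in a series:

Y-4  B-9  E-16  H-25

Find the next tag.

Letter — letters move forward 3 places in the alphabet, wrapping Z→A: Y, B, E, H → K.
Second component: 4, 9, 16, 25 → 36 (perfect squares: 2², 3², 4², …).
Putting it together: K-36.

K-36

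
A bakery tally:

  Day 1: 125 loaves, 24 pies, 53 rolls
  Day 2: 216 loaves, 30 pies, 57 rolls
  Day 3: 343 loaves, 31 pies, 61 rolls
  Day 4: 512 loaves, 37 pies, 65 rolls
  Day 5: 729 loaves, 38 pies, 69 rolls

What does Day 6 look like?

1000 loaves, 44 pies, 73 rolls

For the loaves, perfect cubes: 5³, 6³, 7³, …: 125, 216, 343, 512, 729 → 1000.
Pies: 24, 30, 31, 37, 38 → 44 (alternating steps +6, +1, +6, +1, …).
Rolls: 53, 57, 61, 65, 69 → 73 (+4 each step).
Combining the parts gives 1000 loaves, 44 pies, 73 rolls.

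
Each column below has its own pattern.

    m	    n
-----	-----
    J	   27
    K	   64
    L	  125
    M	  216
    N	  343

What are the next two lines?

Column m — letters move forward 1 place in the alphabet: J, K, L, M, N → O → P.
Column n — perfect cubes: 3³, 4³, 5³, …: 27, 64, 125, 216, 343 → 512 → 729.
So the next two lines are O  512 and P  729.

O  512; P  729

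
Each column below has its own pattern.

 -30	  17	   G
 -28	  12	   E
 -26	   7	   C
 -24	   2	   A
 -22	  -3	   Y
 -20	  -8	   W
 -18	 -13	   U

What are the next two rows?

-16  -18  S; -14  -23  Q

First component — +2 each step: -30, -28, -26, -24, -22, -20, -18 → -16 → -14.
Second component: 17, 12, 7, 2, -3, -8, -13 → -18 → -23 (−5 each step).
Letter — letters move back 2 places in the alphabet, wrapping A→Z: G, E, C, A, Y, W, U → S → Q.
So the next two rows are -16  -18  S and -14  -23  Q.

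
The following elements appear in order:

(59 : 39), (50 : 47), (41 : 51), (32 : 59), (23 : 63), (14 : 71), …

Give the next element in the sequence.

(5 : 75)

First slot: −9 each step, so 59, 50, 41, 32, 23, 14 → 5.
Second slot — alternating steps +8, +4, +8, +4, …: 39, 47, 51, 59, 63, 71 → 75.
Putting it together: (5 : 75).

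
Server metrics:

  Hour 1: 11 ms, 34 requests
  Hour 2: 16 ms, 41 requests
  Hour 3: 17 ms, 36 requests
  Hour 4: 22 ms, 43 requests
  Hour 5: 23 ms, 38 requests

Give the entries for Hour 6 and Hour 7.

28 ms, 45 requests; 29 ms, 40 requests

Ms goes 11, 16, 17, 22, 23 → 28 → 29 (alternating steps +5, +1, +5, +1, …).
Requests: 34, 41, 36, 43, 38 → 45 → 40 (alternating steps +7, −5, +7, −5, …).
So the next two records are 28 ms, 45 requests and 29 ms, 40 requests.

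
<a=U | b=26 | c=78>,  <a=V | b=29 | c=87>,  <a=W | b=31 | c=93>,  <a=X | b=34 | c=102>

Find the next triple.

For the a, letters move forward 1 place in the alphabet: U, V, W, X → Y.
For the b, alternating steps +3, +2, +3, +2, …: 26, 29, 31, 34 → 36.
C — always 3 × the b: 78, 87, 93, 102 → 108.
Putting it together: <a=Y | b=36 | c=108>.

<a=Y | b=36 | c=108>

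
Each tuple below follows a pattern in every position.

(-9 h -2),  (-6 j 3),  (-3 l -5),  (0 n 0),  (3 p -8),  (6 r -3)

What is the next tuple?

(9 t -11)

First slot: +3 each step, so -9, -6, -3, 0, 3, 6 → 9.
Letter goes h, j, l, n, p, r → t (letters move forward 2 places in the alphabet).
Third slot — alternating steps +5, −8, +5, −8, …: -2, 3, -5, 0, -8, -3 → -11.
Putting it together: (9 t -11).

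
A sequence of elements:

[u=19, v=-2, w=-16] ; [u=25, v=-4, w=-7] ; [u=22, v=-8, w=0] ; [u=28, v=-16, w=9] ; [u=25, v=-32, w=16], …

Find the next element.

[u=31, v=-64, w=25]

For the u, alternating steps +6, −3, +6, −3, …: 19, 25, 22, 28, 25 → 31.
V: ×2 each step; -2, -4, -8, -16, -32 → -64.
W — alternating steps +9, +7, +9, +7, …: -16, -7, 0, 9, 16 → 25.
Combining the parts gives [u=31, v=-64, w=25].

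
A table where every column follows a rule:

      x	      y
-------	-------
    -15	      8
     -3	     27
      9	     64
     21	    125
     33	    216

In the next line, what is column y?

343

Column y: perfect cubes: 2³, 3³, 4³, …, so 8, 27, 64, 125, 216 → 343.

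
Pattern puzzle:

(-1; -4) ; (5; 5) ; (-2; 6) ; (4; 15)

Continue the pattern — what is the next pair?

(-3; 16)

For the first slot, alternating steps +6, −7, +6, −7, …: -1, 5, -2, 4 → -3.
For the second slot, alternating steps +9, +1, +9, +1, …: -4, 5, 6, 15 → 16.
Combining the parts gives (-3; 16).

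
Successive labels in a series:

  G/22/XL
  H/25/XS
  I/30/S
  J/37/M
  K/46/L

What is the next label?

Letter: letters move forward 1 place in the alphabet; G, H, I, J, K → L.
Second component goes 22, 25, 30, 37, 46 → 57 (differences are 3, 5, 7, … (increasing by 2 each time)).
Size: runs through clothing sizes XS→XL, so XL, XS, S, M, L → XL.
Putting it together: L/57/XL.

L/57/XL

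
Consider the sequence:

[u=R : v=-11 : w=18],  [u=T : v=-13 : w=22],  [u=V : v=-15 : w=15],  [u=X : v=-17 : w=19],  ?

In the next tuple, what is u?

For the u, letters move forward 2 places in the alphabet: R, T, V, X → Z.
V goes -11, -13, -15, -17 → -19 (−2 each step).
For the w, alternating steps +4, −7, +4, −7, …: 18, 22, 15, 19 → 12.

Z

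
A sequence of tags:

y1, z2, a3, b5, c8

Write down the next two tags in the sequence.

d13 then e21

For the letter, letters move forward 1 place in the alphabet, wrapping Z→A: y, z, a, b, c → d → e.
Second component — each term is the sum of the two before it: 1, 2, 3, 5, 8 → 13 → 21.
Putting the parts together: d13 and then e21.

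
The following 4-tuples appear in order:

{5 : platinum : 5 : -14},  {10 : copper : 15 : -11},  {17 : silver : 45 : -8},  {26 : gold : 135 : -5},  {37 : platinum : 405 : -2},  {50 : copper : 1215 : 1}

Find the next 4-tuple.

For the first value, differences are 5, 7, 9, … (increasing by 2 each time): 5, 10, 17, 26, 37, 50 → 65.
Metal — repeats platinum → copper → silver → gold: platinum, copper, silver, gold, platinum, copper → silver.
Third value: ×3 each step, so 5, 15, 45, 135, 405, 1215 → 3645.
Fourth value — +3 each step: -14, -11, -8, -5, -2, 1 → 4.
Putting it together: {65 : silver : 3645 : 4}.

{65 : silver : 3645 : 4}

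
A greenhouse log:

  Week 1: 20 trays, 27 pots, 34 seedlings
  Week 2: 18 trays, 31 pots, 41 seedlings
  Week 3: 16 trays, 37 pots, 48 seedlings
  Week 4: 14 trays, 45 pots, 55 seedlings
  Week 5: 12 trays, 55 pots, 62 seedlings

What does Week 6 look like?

Trays: −2 each step; 20, 18, 16, 14, 12 → 10.
Pots: 27, 31, 37, 45, 55 → 67 (differences are 4, 6, 8, … (increasing by 2 each time)).
Seedlings: +7 each step, so 34, 41, 48, 55, 62 → 69.
Putting it together: 10 trays, 67 pots, 69 seedlings.

10 trays, 67 pots, 69 seedlings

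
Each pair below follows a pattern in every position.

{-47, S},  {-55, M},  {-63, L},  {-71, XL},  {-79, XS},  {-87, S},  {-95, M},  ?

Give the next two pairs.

First part: -47, -55, -63, -71, -79, -87, -95 → -103 → -111 (−8 each step).
For the size, repeats S → M → L → XL → XS: S, M, L, XL, XS, S, M → L → XL.
So the next two pairs are {-103, L} and {-111, XL}.

{-103, L}, {-111, XL}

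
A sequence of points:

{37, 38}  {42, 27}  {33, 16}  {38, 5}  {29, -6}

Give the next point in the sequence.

First coordinate: 37, 42, 33, 38, 29 → 34 (alternating steps +5, −9, +5, −9, …).
Second coordinate: 38, 27, 16, 5, -6 → -17 (−11 each step).
So the next point is {34, -17}.

{34, -17}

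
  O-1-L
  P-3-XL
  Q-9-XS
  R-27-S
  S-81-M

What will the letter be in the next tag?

T

Letter: letters move forward 1 place in the alphabet; O, P, Q, R, S → T.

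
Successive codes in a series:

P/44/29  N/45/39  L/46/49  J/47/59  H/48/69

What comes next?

Letter goes P, N, L, J, H → F (letters move back 2 places in the alphabet).
Second component: +1 each step, so 44, 45, 46, 47, 48 → 49.
Third component: +10 each step, so 29, 39, 49, 59, 69 → 79.
So the next code is F/49/79.

F/49/79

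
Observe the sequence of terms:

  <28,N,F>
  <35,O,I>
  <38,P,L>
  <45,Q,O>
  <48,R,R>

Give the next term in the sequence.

First entry goes 28, 35, 38, 45, 48 → 55 (alternating steps +7, +3, +7, +3, …).
First letter: letters move forward 1 place in the alphabet; N, O, P, Q, R → S.
Second letter: F, I, L, O, R → U (letters move forward 3 places in the alphabet).
So the next term is <55,S,U>.

<55,S,U>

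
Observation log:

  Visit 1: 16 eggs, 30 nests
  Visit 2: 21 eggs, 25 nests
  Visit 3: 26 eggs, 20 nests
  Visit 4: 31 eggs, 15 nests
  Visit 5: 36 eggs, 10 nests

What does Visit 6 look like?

41 eggs, 5 nests

Eggs: +5 each step; 16, 21, 26, 31, 36 → 41.
Nests goes 30, 25, 20, 15, 10 → 5 (−5 each step).
So the next line is 41 eggs, 5 nests.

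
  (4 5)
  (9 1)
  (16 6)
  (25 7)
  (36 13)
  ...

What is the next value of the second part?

Second part: each term is the sum of the two before it, so 5, 1, 6, 7, 13 → 20.

20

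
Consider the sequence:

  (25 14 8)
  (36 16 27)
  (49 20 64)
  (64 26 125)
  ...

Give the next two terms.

(81 34 216), (100 44 343)

For the first component, perfect squares: 5², 6², 7², …: 25, 36, 49, 64 → 81 → 100.
For the second component, differences are 2, 4, 6, … (increasing by 2 each time): 14, 16, 20, 26 → 34 → 44.
Third component: 8, 27, 64, 125 → 216 → 343 (perfect cubes: 2³, 3³, 4³, …).
Putting the parts together: (81 34 216) and then (100 44 343).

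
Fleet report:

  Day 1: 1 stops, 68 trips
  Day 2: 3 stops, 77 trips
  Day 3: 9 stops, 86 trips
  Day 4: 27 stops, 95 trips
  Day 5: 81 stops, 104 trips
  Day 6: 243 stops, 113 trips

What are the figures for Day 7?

729 stops, 122 trips

Stops: ×3 each step; 1, 3, 9, 27, 81, 243 → 729.
Trips: 68, 77, 86, 95, 104, 113 → 122 (+9 each step).
Combining the parts gives 729 stops, 122 trips.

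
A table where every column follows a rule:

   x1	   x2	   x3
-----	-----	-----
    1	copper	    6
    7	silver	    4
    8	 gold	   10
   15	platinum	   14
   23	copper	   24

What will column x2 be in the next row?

silver

Column x1: each term is the sum of the two before it, so 1, 7, 8, 15, 23 → 38.
Column x2 — repeats copper → silver → gold → platinum: copper, silver, gold, platinum, copper → silver.
Column x3: 6, 4, 10, 14, 24 → 38 (each term is the sum of the two before it).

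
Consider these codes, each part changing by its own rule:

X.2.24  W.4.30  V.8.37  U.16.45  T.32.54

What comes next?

S.64.64

Letter: letters move back 1 place in the alphabet; X, W, V, U, T → S.
Second component — ×2 each step: 2, 4, 8, 16, 32 → 64.
Third component: differences are 6, 7, 8, … (increasing by 1 each time), so 24, 30, 37, 45, 54 → 64.
So the next code is S.64.64.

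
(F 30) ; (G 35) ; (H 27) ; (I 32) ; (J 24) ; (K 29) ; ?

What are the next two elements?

(L 21), (M 26)

Letter: letters move forward 1 place in the alphabet; F, G, H, I, J, K → L → M.
Second part — alternating steps +5, −8, +5, −8, …: 30, 35, 27, 32, 24, 29 → 21 → 26.
So the next two elements are (L 21) and (M 26).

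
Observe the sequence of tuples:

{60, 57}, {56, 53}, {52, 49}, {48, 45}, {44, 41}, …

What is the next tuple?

{40, 37}

First component — −4 each step: 60, 56, 52, 48, 44 → 40.
Second component: always 3 less than the first component, so 57, 53, 49, 45, 41 → 37.
So the next tuple is {40, 37}.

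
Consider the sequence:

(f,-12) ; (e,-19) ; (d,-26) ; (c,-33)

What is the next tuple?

Letter — letters move back 1 place in the alphabet: f, e, d, c → b.
Second entry — −7 each step: -12, -19, -26, -33 → -40.
Putting it together: (b,-40).

(b,-40)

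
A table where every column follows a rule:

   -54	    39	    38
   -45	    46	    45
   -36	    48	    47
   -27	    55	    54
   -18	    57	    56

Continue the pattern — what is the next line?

-9  64  63

First component goes -54, -45, -36, -27, -18 → -9 (+9 each step).
Second component: alternating steps +7, +2, +7, +2, …; 39, 46, 48, 55, 57 → 64.
Third component: always 1 less than the second component; 38, 45, 47, 54, 56 → 63.
Combining the parts gives -9  64  63.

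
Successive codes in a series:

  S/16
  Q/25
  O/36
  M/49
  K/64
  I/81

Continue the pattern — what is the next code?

G/100

Letter: S, Q, O, M, K, I → G (letters move back 2 places in the alphabet).
For the second component, perfect squares: 4², 5², 6², …: 16, 25, 36, 49, 64, 81 → 100.
Putting it together: G/100.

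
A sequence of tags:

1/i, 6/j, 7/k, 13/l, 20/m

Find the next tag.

33/n

First component: 1, 6, 7, 13, 20 → 33 (each term is the sum of the two before it).
Letter: i, j, k, l, m → n (letters move forward 1 place in the alphabet).
Putting it together: 33/n.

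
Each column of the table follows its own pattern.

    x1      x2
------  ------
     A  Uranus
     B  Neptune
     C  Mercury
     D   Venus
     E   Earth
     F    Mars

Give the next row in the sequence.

Column x1: letters move forward 1 place in the alphabet; A, B, C, D, E, F → G.
Column x2: Uranus, Neptune, Mercury, Venus, Earth, Mars → Jupiter (runs through the planets Mercury→Neptune).
So the next row is G  Jupiter.

G  Jupiter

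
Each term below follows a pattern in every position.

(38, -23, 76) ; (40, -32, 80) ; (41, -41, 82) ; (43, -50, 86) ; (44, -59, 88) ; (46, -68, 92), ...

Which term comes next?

(47, -77, 94)

For the first coordinate, alternating steps +2, +1, +2, +1, …: 38, 40, 41, 43, 44, 46 → 47.
Second coordinate goes -23, -32, -41, -50, -59, -68 → -77 (−9 each step).
Third coordinate: always 2 × the first coordinate; 76, 80, 82, 86, 88, 92 → 94.
So the next term is (47, -77, 94).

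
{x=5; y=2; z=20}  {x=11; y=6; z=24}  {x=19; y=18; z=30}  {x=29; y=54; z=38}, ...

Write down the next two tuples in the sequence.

X — differences are 6, 8, 10, … (increasing by 2 each time): 5, 11, 19, 29 → 41 → 55.
For the y, ×3 each step: 2, 6, 18, 54 → 162 → 486.
Z — differences are 4, 6, 8, … (increasing by 2 each time): 20, 24, 30, 38 → 48 → 60.
Putting the parts together: {x=41; y=162; z=48} and then {x=55; y=486; z=60}.

{x=41; y=162; z=48}, {x=55; y=486; z=60}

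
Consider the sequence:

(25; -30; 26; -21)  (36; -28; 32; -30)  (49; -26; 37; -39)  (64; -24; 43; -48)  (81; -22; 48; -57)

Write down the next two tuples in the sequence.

(100; -20; 54; -66), (121; -18; 59; -75)

For the first component, perfect squares: 5², 6², 7², …: 25, 36, 49, 64, 81 → 100 → 121.
Second component: +2 each step; -30, -28, -26, -24, -22 → -20 → -18.
Third component: alternating steps +6, +5, +6, +5, …, so 26, 32, 37, 43, 48 → 54 → 59.
Fourth component: -21, -30, -39, -48, -57 → -66 → -75 (−9 each step).
Putting the parts together: (100; -20; 54; -66) and then (121; -18; 59; -75).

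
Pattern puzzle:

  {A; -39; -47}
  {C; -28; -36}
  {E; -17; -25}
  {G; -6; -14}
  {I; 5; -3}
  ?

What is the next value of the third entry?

Second entry: +11 each step; -39, -28, -17, -6, 5 → 16.
Third entry — always 8 less than the second entry: -47, -36, -25, -14, -3 → 8.

8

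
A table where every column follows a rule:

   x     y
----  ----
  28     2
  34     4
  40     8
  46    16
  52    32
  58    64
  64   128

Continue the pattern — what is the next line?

Column x: +6 each step, so 28, 34, 40, 46, 52, 58, 64 → 70.
Column y: 2, 4, 8, 16, 32, 64, 128 → 256 (×2 each step).
So the next line is 70  256.

70  256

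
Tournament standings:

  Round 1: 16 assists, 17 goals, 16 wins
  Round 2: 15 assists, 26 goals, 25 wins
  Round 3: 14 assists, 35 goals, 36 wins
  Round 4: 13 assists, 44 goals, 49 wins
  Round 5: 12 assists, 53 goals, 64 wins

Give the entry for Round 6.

11 assists, 62 goals, 81 wins

For the assists, −1 each step: 16, 15, 14, 13, 12 → 11.
Goals: +9 each step; 17, 26, 35, 44, 53 → 62.
Wins: 16, 25, 36, 49, 64 → 81 (perfect squares: 4², 5², 6², …).
Putting it together: 11 assists, 62 goals, 81 wins.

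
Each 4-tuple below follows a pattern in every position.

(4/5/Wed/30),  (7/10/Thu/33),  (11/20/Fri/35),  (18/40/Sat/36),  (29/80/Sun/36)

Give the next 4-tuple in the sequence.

First part: each term is the sum of the two before it; 4, 7, 11, 18, 29 → 47.
Second part: ×2 each step, so 5, 10, 20, 40, 80 → 160.
Day: Wed, Thu, Fri, Sat, Sun → Mon (runs through the weekdays Mon→Sun).
Fourth part goes 30, 33, 35, 36, 36 → 35 (differences are 3, 2, 1, … (decreasing by 1 each time)).
Combining the parts gives (47/160/Mon/35).

(47/160/Mon/35)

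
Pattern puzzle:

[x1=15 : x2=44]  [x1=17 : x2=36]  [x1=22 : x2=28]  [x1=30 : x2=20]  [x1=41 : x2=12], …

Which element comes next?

[x1=55 : x2=4]

X1 — differences are 2, 5, 8, … (increasing by 3 each time): 15, 17, 22, 30, 41 → 55.
X2: −8 each step, so 44, 36, 28, 20, 12 → 4.
Putting it together: [x1=55 : x2=4].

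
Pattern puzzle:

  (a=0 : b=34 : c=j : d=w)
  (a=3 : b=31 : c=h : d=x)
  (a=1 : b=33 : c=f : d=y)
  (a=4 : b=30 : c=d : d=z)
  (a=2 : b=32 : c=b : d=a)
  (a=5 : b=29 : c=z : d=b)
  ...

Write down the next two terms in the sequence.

(a=3 : b=31 : c=x : d=c), (a=6 : b=28 : c=v : d=d)

A: alternating steps +3, −2, +3, −2, …; 0, 3, 1, 4, 2, 5 → 3 → 6.
B: together with the a always sums to 34; 34, 31, 33, 30, 32, 29 → 31 → 28.
C: letters move back 2 places in the alphabet, wrapping A→Z; j, h, f, d, b, z → x → v.
D: letters move forward 1 place in the alphabet, wrapping Z→A, so w, x, y, z, a, b → c → d.
Putting the parts together: (a=3 : b=31 : c=x : d=c) and then (a=6 : b=28 : c=v : d=d).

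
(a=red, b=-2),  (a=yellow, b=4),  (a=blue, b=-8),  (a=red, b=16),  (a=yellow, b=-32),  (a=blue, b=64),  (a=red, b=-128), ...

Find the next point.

A goes red, yellow, blue, red, yellow, blue, red → yellow (repeats red → yellow → blue).
B goes -2, 4, -8, 16, -32, 64, -128 → 256 (×(-2) each step).
Putting it together: (a=yellow, b=256).

(a=yellow, b=256)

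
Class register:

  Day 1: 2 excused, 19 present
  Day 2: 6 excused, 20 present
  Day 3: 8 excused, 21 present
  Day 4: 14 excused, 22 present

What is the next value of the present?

23

Excused: each term is the sum of the two before it; 2, 6, 8, 14 → 22.
Present: 19, 20, 21, 22 → 23 (+1 each step).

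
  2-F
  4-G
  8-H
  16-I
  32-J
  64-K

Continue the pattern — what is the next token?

128-L

First component: ×2 each step; 2, 4, 8, 16, 32, 64 → 128.
Letter — letters move forward 1 place in the alphabet: F, G, H, I, J, K → L.
So the next token is 128-L.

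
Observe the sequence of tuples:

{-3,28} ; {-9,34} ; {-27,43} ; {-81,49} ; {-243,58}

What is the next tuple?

{-729,64}

First component: -3, -9, -27, -81, -243 → -729 (×3 each step).
Second component: 28, 34, 43, 49, 58 → 64 (alternating steps +6, +9, +6, +9, …).
So the next tuple is {-729,64}.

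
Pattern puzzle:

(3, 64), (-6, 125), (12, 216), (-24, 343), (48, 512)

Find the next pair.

(-96, 729)

First component: ×(-2) each step; 3, -6, 12, -24, 48 → -96.
Second component: 64, 125, 216, 343, 512 → 729 (perfect cubes: 4³, 5³, 6³, …).
Putting it together: (-96, 729).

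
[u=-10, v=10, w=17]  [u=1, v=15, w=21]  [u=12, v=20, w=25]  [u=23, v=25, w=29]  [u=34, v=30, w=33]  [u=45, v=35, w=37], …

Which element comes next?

[u=56, v=40, w=41]

U: -10, 1, 12, 23, 34, 45 → 56 (+11 each step).
V goes 10, 15, 20, 25, 30, 35 → 40 (+5 each step).
For the w, +4 each step: 17, 21, 25, 29, 33, 37 → 41.
So the next element is [u=56, v=40, w=41].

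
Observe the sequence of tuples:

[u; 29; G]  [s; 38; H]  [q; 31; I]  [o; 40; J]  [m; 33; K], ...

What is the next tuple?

[k; 42; L]

First letter: letters move back 2 places in the alphabet; u, s, q, o, m → k.
Second coordinate: 29, 38, 31, 40, 33 → 42 (alternating steps +9, −7, +9, −7, …).
Second letter — letters move forward 1 place in the alphabet: G, H, I, J, K → L.
So the next tuple is [k; 42; L].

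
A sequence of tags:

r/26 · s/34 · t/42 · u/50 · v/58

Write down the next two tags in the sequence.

Letter goes r, s, t, u, v → w → x (letters move forward 1 place in the alphabet).
Second component: +8 each step, so 26, 34, 42, 50, 58 → 66 → 74.
So the next two tags are w/66 and x/74.

w/66, x/74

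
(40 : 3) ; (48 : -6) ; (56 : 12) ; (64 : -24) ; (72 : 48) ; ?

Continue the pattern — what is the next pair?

(80 : -96)

For the first entry, +8 each step: 40, 48, 56, 64, 72 → 80.
For the second entry, ×(-2) each step: 3, -6, 12, -24, 48 → -96.
Combining the parts gives (80 : -96).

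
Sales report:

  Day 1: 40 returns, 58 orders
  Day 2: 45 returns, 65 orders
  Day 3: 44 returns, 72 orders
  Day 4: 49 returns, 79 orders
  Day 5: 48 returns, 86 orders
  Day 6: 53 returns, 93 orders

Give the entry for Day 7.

52 returns, 100 orders

For the returns, alternating steps +5, −1, +5, −1, …: 40, 45, 44, 49, 48, 53 → 52.
Orders — +7 each step: 58, 65, 72, 79, 86, 93 → 100.
So the next row is 52 returns, 100 orders.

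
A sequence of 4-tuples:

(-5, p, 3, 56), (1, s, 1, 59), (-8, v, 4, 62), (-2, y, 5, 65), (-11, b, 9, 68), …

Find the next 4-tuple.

(-5, e, 14, 71)

For the first coordinate, alternating steps +6, −9, +6, −9, …: -5, 1, -8, -2, -11 → -5.
Letter: letters move forward 3 places in the alphabet, wrapping Z→A, so p, s, v, y, b → e.
Third coordinate: each term is the sum of the two before it, so 3, 1, 4, 5, 9 → 14.
Fourth coordinate: 56, 59, 62, 65, 68 → 71 (+3 each step).
Combining the parts gives (-5, e, 14, 71).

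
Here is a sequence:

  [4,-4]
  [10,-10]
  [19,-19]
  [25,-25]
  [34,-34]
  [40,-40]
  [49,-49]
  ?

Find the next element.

[55,-55]

First part: alternating steps +6, +9, +6, +9, …, so 4, 10, 19, 25, 34, 40, 49 → 55.
For the second part, always the negative of the first part: -4, -10, -19, -25, -34, -40, -49 → -55.
Combining the parts gives [55,-55].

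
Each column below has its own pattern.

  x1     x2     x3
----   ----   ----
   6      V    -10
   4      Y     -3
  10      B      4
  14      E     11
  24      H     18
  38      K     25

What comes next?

62  N  32

Column x1: each term is the sum of the two before it; 6, 4, 10, 14, 24, 38 → 62.
Column x2: letters move forward 3 places in the alphabet, wrapping Z→A; V, Y, B, E, H, K → N.
Column x3: +7 each step, so -10, -3, 4, 11, 18, 25 → 32.
Putting it together: 62  N  32.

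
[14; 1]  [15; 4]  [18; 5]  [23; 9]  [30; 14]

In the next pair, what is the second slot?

Second slot — each term is the sum of the two before it: 1, 4, 5, 9, 14 → 23.

23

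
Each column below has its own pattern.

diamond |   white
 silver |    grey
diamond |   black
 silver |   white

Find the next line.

diamond  grey

Rank: diamond, silver, diamond, silver → diamond (alternates diamond ↔ silver).
Shade: white, grey, black, white → grey (repeats white → grey → black).
Putting it together: diamond  grey.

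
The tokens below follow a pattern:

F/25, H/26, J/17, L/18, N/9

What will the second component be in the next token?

Second component goes 25, 26, 17, 18, 9 → 10 (alternating steps +1, −9, +1, −9, …).

10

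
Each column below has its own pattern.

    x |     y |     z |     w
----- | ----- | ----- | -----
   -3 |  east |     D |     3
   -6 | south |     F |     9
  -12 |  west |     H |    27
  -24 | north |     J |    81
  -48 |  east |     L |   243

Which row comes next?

Column x: -3, -6, -12, -24, -48 → -96 (×2 each step).
Column y goes east, south, west, north, east → south (repeats east → south → west → north).
Column z goes D, F, H, J, L → N (letters move forward 2 places in the alphabet).
Column w: 3, 9, 27, 81, 243 → 729 (×3 each step).
Putting it together: -96  south  N  729.

-96  south  N  729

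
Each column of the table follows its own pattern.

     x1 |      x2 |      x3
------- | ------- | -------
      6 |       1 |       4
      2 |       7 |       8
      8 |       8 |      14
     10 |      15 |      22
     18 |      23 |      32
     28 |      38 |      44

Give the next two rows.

46  61  58; 74  99  74

For the column x1, each term is the sum of the two before it: 6, 2, 8, 10, 18, 28 → 46 → 74.
For the column x2, each term is the sum of the two before it: 1, 7, 8, 15, 23, 38 → 61 → 99.
Column x3: differences are 4, 6, 8, … (increasing by 2 each time), so 4, 8, 14, 22, 32, 44 → 58 → 74.
Putting the parts together: 46  61  58 and then 74  99  74.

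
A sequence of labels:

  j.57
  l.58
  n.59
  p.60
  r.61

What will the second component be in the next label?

Second component — +1 each step: 57, 58, 59, 60, 61 → 62.

62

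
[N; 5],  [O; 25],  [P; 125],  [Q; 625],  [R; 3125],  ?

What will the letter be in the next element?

Letter: letters move forward 1 place in the alphabet; N, O, P, Q, R → S.

S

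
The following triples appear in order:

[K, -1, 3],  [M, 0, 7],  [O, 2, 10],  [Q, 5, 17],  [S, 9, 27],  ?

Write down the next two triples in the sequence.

Letter: K, M, O, Q, S → U → W (letters move forward 2 places in the alphabet).
For the second entry, differences are 1, 2, 3, … (increasing by 1 each time): -1, 0, 2, 5, 9 → 14 → 20.
Third entry: each term is the sum of the two before it; 3, 7, 10, 17, 27 → 44 → 71.
Putting the parts together: [U, 14, 44] and then [W, 20, 71].

[U, 14, 44], [W, 20, 71]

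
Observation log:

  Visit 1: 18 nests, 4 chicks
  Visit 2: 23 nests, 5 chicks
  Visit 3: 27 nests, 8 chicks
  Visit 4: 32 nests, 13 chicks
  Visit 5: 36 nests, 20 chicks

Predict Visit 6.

41 nests, 29 chicks

Nests — alternating steps +5, +4, +5, +4, …: 18, 23, 27, 32, 36 → 41.
Chicks: differences are 1, 3, 5, … (increasing by 2 each time), so 4, 5, 8, 13, 20 → 29.
Combining the parts gives 41 nests, 29 chicks.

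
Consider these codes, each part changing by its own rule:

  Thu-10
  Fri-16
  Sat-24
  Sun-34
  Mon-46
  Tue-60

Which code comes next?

Wed-76

Day goes Thu, Fri, Sat, Sun, Mon, Tue → Wed (runs through the weekdays Mon→Sun).
Second component: differences are 6, 8, 10, … (increasing by 2 each time), so 10, 16, 24, 34, 46, 60 → 76.
Putting it together: Wed-76.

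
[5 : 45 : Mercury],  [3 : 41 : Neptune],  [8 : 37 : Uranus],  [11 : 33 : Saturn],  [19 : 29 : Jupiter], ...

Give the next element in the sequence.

For the first coordinate, each term is the sum of the two before it: 5, 3, 8, 11, 19 → 30.
For the second coordinate, −4 each step: 45, 41, 37, 33, 29 → 25.
Planet goes Mercury, Neptune, Uranus, Saturn, Jupiter → Mars (runs backward through the planets Mercury→Neptune).
So the next element is [30 : 25 : Mars].

[30 : 25 : Mars]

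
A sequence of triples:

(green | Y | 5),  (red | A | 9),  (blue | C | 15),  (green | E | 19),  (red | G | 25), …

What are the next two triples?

(blue | I | 29), (green | K | 35)

Colour — repeats green → red → blue: green, red, blue, green, red → blue → green.
Letter: Y, A, C, E, G → I → K (letters move forward 2 places in the alphabet, wrapping Z→A).
Third part: alternating steps +4, +6, +4, +6, …, so 5, 9, 15, 19, 25 → 29 → 35.
So the next two triples are (blue | I | 29) and (green | K | 35).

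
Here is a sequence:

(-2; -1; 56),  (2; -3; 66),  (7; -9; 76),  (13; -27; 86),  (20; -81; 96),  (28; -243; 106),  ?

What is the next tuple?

(37; -729; 116)

First entry — differences are 4, 5, 6, … (increasing by 1 each time): -2, 2, 7, 13, 20, 28 → 37.
Second entry: ×3 each step, so -1, -3, -9, -27, -81, -243 → -729.
Third entry: +10 each step; 56, 66, 76, 86, 96, 106 → 116.
Combining the parts gives (37; -729; 116).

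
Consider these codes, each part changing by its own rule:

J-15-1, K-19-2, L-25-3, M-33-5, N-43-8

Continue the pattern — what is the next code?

O-55-13

Letter — letters move forward 1 place in the alphabet: J, K, L, M, N → O.
For the second component, differences are 4, 6, 8, … (increasing by 2 each time): 15, 19, 25, 33, 43 → 55.
Third component: 1, 2, 3, 5, 8 → 13 (each term is the sum of the two before it).
Putting it together: O-55-13.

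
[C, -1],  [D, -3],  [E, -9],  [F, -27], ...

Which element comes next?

Letter — letters move forward 1 place in the alphabet: C, D, E, F → G.
Second component — ×3 each step: -1, -3, -9, -27 → -81.
So the next element is [G, -81].

[G, -81]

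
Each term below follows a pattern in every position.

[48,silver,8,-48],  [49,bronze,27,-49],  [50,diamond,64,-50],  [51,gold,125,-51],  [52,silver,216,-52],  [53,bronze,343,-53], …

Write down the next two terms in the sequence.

First component: 48, 49, 50, 51, 52, 53 → 54 → 55 (+1 each step).
Rank — repeats silver → bronze → diamond → gold: silver, bronze, diamond, gold, silver, bronze → diamond → gold.
Third component — perfect cubes: 2³, 3³, 4³, …: 8, 27, 64, 125, 216, 343 → 512 → 729.
Fourth component: always the negative of the first component, so -48, -49, -50, -51, -52, -53 → -54 → -55.
So the next two terms are [54,diamond,512,-54] and [55,gold,729,-55].

[54,diamond,512,-54], [55,gold,729,-55]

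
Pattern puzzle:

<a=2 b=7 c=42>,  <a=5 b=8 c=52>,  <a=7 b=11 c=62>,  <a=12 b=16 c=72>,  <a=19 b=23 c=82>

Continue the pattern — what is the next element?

A — each term is the sum of the two before it: 2, 5, 7, 12, 19 → 31.
B: differences are 1, 3, 5, … (increasing by 2 each time); 7, 8, 11, 16, 23 → 32.
C goes 42, 52, 62, 72, 82 → 92 (+10 each step).
Combining the parts gives <a=31 b=32 c=92>.

<a=31 b=32 c=92>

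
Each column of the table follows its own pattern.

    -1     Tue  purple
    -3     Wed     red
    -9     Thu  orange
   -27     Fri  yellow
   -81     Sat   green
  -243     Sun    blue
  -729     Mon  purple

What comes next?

-2187  Tue  red

First component: ×3 each step; -1, -3, -9, -27, -81, -243, -729 → -2187.
Day: runs through the weekdays Mon→Sun; Tue, Wed, Thu, Fri, Sat, Sun, Mon → Tue.
Colour: repeats purple → red → orange → yellow → green → blue, so purple, red, orange, yellow, green, blue, purple → red.
Combining the parts gives -2187  Tue  red.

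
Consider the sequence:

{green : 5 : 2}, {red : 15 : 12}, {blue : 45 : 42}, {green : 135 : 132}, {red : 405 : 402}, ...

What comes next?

For the colour, repeats green → red → blue: green, red, blue, green, red → blue.
For the second slot, ×3 each step: 5, 15, 45, 135, 405 → 1215.
Third slot — always 3 less than the second slot: 2, 12, 42, 132, 402 → 1212.
Combining the parts gives {blue : 1215 : 1212}.

{blue : 1215 : 1212}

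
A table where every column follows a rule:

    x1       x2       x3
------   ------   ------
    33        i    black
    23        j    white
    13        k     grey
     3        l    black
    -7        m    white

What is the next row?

Column x1: 33, 23, 13, 3, -7 → -17 (−10 each step).
Column x2: letters move forward 1 place in the alphabet, so i, j, k, l, m → n.
Column x3 — repeats black → white → grey: black, white, grey, black, white → grey.
So the next row is -17  n  grey.

-17  n  grey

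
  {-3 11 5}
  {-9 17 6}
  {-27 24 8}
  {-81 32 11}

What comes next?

{-243 41 15}

For the first component, ×3 each step: -3, -9, -27, -81 → -243.
Second component — differences are 6, 7, 8, … (increasing by 1 each time): 11, 17, 24, 32 → 41.
Third component: 5, 6, 8, 11 → 15 (differences are 1, 2, 3, … (increasing by 1 each time)).
Putting it together: {-243 41 15}.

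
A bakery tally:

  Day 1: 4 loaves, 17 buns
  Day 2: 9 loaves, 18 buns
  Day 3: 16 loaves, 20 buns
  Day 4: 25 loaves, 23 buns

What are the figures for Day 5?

36 loaves, 27 buns

Loaves: perfect squares: 2², 3², 4², …; 4, 9, 16, 25 → 36.
Buns: differences are 1, 2, 3, … (increasing by 1 each time), so 17, 18, 20, 23 → 27.
So the next record is 36 loaves, 27 buns.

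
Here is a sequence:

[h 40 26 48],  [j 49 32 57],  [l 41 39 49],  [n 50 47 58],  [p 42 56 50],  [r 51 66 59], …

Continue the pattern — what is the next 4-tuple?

[t 43 77 51]

Letter — letters move forward 2 places in the alphabet: h, j, l, n, p, r → t.
For the second component, alternating steps +9, −8, +9, −8, …: 40, 49, 41, 50, 42, 51 → 43.
Third component — differences are 6, 7, 8, … (increasing by 1 each time): 26, 32, 39, 47, 56, 66 → 77.
Fourth component — always 8 more than the second component: 48, 57, 49, 58, 50, 59 → 51.
Putting it together: [t 43 77 51].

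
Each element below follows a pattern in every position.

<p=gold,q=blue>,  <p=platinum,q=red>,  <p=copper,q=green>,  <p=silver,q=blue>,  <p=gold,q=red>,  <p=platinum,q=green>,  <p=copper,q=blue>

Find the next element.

P: repeats gold → platinum → copper → silver, so gold, platinum, copper, silver, gold, platinum, copper → silver.
Q: repeats blue → red → green, so blue, red, green, blue, red, green, blue → red.
Putting it together: <p=silver,q=red>.

<p=silver,q=red>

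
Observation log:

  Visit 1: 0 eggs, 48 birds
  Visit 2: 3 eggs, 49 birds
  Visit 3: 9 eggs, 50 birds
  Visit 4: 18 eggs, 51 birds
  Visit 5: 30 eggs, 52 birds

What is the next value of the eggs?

45

Eggs goes 0, 3, 9, 18, 30 → 45 (differences are 3, 6, 9, … (increasing by 3 each time)).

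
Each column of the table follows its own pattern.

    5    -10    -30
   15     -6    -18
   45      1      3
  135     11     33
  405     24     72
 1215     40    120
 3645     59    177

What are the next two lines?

First component: ×3 each step, so 5, 15, 45, 135, 405, 1215, 3645 → 10935 → 32805.
Second component: differences are 4, 7, 10, … (increasing by 3 each time), so -10, -6, 1, 11, 24, 40, 59 → 81 → 106.
Third component: always 3 × the second component, so -30, -18, 3, 33, 72, 120, 177 → 243 → 318.
So the next two lines are 10935  81  243 and 32805  106  318.

10935  81  243; 32805  106  318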